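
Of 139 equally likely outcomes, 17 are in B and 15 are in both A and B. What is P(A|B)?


P(A|B) = P(A∩B)/P(B) = (15/139)/(17/139) = 15/17

15/17


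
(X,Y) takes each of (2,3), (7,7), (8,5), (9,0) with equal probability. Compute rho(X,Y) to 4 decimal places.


Cov(X,Y) = -0.6250, Var(X) = 7.2500, Var(Y) = 6.6875
rho = Cov/(sqrt(VarX)*sqrt(VarY)) = -0.0898

-0.0898


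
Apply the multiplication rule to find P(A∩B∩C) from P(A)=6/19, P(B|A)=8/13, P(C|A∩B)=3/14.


P(A∩B∩C) = P(A) * P(B|A) * P(C|A∩B)
= 6/19 * 8/13 * 3/14
= 48/247 * 3/14 = 72/1729

72/1729


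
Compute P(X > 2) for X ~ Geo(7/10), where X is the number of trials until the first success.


P(X > 2) = P(first 2 trials all fail) = (1-p)^2 = (3/10)^2 = 9/100

9/100


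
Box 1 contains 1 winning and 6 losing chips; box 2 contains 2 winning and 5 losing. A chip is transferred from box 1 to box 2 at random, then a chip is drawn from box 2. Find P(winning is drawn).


P(transfer winning) = 1/7; P(transfer losing) = 6/7
If winning transferred: Urn II has 3 winning of 8, so P(winning|winning moved) = 3/8
If losing transferred: Urn II has 2 winning of 8, so P(winning|losing moved) = 1/4
By total probability: P(winning) = 1/7*3/8 + 6/7*1/4 = 15/56

15/56


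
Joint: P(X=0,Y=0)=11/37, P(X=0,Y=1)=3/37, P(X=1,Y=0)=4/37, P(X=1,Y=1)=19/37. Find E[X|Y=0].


P(Y=0) = 15/37
E[X|Y=0] = (0*11 + 1*4)/15 = 4/15

4/15


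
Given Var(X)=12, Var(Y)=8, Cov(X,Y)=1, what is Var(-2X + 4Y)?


Var(-2X + 4Y) = (-2)^2*Var(X) + 4^2*Var(Y) + 2*(-2)*4*Cov(X,Y)
= 4*12 + 16*8 - 16*1
= 48 + 128 - 16 = 160

160


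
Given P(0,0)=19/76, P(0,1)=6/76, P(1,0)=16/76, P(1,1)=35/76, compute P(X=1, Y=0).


Read from table: P(X=1, Y=0) = 16/76 = 4/19

4/19


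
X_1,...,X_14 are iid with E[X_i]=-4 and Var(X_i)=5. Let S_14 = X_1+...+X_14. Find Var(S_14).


By independence, Var(S_n) = n*Var(X_1) = 14*5 = 70

70


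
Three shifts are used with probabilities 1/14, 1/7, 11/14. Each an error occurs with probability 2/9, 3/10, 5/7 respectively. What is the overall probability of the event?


P(A) = P(A|B1)P(B1) + P(A|B2)P(B2) + P(A|B3)P(B3)
= 2/9*1/14 + 3/10*1/7 + 5/7*11/14
= 1/63 + 3/70 + 55/98 = 1367/2205

1367/2205


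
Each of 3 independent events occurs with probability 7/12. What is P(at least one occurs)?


P(at least one) = 1 - P(none)
P(none) = (1 - 7/12)^3 = (5/12)^3 = 125/1728
P(at least one) = 1 - 125/1728 = 1603/1728

1603/1728


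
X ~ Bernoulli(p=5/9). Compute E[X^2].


For Bernoulli: X in {0,1}
E[X^2] = 0^2*(1-5/9) + 1^2*5/9 = 5/9

5/9


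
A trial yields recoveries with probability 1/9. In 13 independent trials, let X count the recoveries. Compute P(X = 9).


P(X=9) = C(13,9) * p^9 * (1-p)^4
= 715 * 1/387420489 * 4096/6561
= 2928640/2541865828329

2928640/2541865828329


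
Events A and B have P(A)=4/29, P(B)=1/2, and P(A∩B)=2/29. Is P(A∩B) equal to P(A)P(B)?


P(A)*P(B) = 4/29*1/2 = 2/29
P(A∩B) = 2/29, which equals P(A)P(B), so independent

Yes, A and B are independent


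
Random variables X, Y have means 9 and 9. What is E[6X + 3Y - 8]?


E[6X + 3Y - 8] = 6*E[X] + 3*E[Y] - 8
= (6)*(9) + (3)*(9) + (-8)
= 54 + 27 - 8 = 73

73


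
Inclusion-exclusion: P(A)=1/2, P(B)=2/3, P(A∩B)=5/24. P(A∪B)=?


P(A∪B) = P(A) + P(B) - P(A∩B)
= 1/2 + 2/3 - 5/24 = 23/24

23/24


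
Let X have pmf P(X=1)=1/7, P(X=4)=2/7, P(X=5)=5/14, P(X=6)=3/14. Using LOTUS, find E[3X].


E[3X] = sum(g(x)*P(x))
= 3*1/7 + 12*2/7 + 15*5/14 + 18*3/14
= 183/14

183/14


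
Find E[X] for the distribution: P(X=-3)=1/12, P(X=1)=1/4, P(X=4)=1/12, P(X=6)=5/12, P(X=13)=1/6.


E[X] = sum(x * P(x))
= -3*1/12 + 1*1/4 + 4*1/12 + 6*5/12 + 13*1/6
= 5

5


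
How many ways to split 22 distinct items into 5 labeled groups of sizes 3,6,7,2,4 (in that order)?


22! = 1124000727777607680000
Denominator: 3!=6 * 6!=720 * 7!=5040 * 2!=2 * 4!=24
Coefficient = 1124000727777607680000 / 1045094400 = 1075501627200

1075501627200


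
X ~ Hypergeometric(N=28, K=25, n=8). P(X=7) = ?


P(X=7) = C(25,7)*C(3,1) / C(28,8)
= 480700*3 / 3108105
= 1442100/3108105 = 380/819

380/819


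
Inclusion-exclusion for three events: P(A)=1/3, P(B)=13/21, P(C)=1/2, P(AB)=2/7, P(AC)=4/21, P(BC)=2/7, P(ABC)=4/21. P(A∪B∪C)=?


P(A∪B∪C) = P(A)+P(B)+P(C) - P(AB)-P(AC)-P(BC) + P(ABC)
= 1/3+13/21+1/2 - 2/7-4/21-2/7 + 4/21
= 37/42

37/42


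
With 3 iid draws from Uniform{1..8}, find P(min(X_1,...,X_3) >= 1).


P(min >= 1) = P(all X_i >= 1) = (P(X_1 >= 1))^3
= (8/8)^3 = 1^3 = 1

1


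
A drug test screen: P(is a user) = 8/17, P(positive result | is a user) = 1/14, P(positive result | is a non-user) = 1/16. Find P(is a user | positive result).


P(A) = P(A|B)P(B) + P(A|B')P(B') = 1/14*8/17 + 1/16*9/17 = 127/1904
P(B|A) = P(A|B)P(B)/P(A) = (4/119)/(127/1904) = 64/127

64/127


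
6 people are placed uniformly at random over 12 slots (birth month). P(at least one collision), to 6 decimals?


P(all different) = prod((12-i)/12 for i=0..5) = 0.222801
P(at least one match) = 1 - 0.222801 = 0.777199

0.777199


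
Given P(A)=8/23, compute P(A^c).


P(A') = 1 - P(A) = 1 - 8/23 = 15/23

15/23


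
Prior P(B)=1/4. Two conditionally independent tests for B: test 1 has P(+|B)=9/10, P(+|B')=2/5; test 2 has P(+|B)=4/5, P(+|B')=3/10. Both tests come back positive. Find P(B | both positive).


After test 1: P(+) = 9/10*1/4 + 2/5*3/4 = 21/40
P(B|+) = (9/40)/(21/40) = 3/7
After test 2 (use post1 as new prior): P(+) = 4/5*3/7 + 3/10*4/7 = 18/35
P(B|+,+) = (12/35)/(18/35) = 2/3

2/3


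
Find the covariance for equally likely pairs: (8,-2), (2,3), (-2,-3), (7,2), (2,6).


E[X]=17/5, E[Y]=6/5, E[XY]=22/5
Cov(X,Y) = E[XY] - E[X]E[Y] = 22/5 - 17/5*6/5 = 8/25

8/25


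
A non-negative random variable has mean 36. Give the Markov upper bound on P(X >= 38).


Markov: P(X >= a) <= E[X]/a
P(X >= 38) <= 36/38 = 18/19

18/19


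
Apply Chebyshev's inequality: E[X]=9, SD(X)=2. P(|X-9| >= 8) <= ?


k = 8/2 = 4
Chebyshev: P(|X-mu| >= k*sigma) <= 1/k^2 = 1/4^2 = 1/16

1/16


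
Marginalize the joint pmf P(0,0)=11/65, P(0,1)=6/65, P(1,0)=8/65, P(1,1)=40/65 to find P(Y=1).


P(Y=1) = P(0,1)+P(1,1) = 6/65 + 40/65 = 46/65

46/65


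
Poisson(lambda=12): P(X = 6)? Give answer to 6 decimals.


P(X=6) = e^(-12) * 12^6 / 6!
≈ 0.000006144212353 * 2985984 / 720
≈ 0.025481

0.025481


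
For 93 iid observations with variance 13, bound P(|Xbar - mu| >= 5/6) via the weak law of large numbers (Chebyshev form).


Var(Xbar) = Var(X)/n = 13/93
Chebyshev: P(|Xbar-mu| >= 5/6) <= Var(Xbar)/(5/6)^2 = (13/93)/(25/36) = 156/775

156/775


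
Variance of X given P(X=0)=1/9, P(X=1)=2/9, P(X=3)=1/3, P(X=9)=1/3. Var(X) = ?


E[X] = 38/9, E[X^2] = 272/9
Var(X) = E[X^2] - (E[X])^2 = 272/9 - (38/9)^2 = 1004/81

1004/81


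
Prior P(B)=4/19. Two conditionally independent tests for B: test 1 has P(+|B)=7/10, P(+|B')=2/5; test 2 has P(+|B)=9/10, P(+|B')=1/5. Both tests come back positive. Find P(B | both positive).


After test 1: P(+) = 7/10*4/19 + 2/5*15/19 = 44/95
P(B|+) = (14/95)/(44/95) = 7/22
After test 2 (use post1 as new prior): P(+) = 9/10*7/22 + 1/5*15/22 = 93/220
P(B|+,+) = (63/220)/(93/220) = 21/31

21/31


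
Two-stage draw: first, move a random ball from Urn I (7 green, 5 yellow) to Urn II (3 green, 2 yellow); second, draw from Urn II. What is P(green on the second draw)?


P(transfer green) = 7/12; P(transfer yellow) = 5/12
If green transferred: Urn II has 4 green of 6, so P(green|green moved) = 2/3
If yellow transferred: Urn II has 3 green of 6, so P(green|yellow moved) = 1/2
By total probability: P(green) = 7/12*2/3 + 5/12*1/2 = 43/72

43/72


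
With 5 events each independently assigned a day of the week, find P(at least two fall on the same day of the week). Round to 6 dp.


P(all different) = prod((7-i)/7 for i=0..4) = 0.149938
P(at least one match) = 1 - 0.149938 = 0.850062

0.850062


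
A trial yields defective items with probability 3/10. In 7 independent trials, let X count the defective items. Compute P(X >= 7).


P(X>=7) = P(X=7)
= 2187/10000000
= 2187/10000000

2187/10000000


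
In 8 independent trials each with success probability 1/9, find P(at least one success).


P(at least one) = 1 - P(none)
P(none) = (1 - 1/9)^8 = (8/9)^8 = 16777216/43046721
P(at least one) = 1 - 16777216/43046721 = 26269505/43046721

26269505/43046721


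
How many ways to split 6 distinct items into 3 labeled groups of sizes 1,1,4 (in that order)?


6! = 720
Denominator: 1!=1 * 1!=1 * 4!=24
Coefficient = 720 / 24 = 30

30


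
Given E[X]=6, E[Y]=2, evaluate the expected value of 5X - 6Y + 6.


E[5X - 6Y + 6] = 5*E[X] - 6*E[Y] + 6
= (5)*(6) + (-6)*(2) + (6)
= 30 - 12 + 6 = 24

24


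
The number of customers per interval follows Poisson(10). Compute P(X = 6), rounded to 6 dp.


P(X=6) = e^(-10) * 10^6 / 6!
≈ 0.00004539992976 * 1000000 / 720
≈ 0.063055

0.063055


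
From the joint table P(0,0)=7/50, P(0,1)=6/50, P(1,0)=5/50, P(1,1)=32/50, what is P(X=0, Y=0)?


Read from table: P(X=0, Y=0) = 7/50

7/50


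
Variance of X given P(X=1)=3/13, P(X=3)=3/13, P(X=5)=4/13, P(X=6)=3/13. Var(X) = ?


E[X] = 50/13, E[X^2] = 238/13
Var(X) = E[X^2] - (E[X])^2 = 238/13 - (50/13)^2 = 594/169

594/169


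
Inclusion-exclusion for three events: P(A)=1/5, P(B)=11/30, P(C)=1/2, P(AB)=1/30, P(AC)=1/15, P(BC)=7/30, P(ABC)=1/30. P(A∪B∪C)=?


P(A∪B∪C) = P(A)+P(B)+P(C) - P(AB)-P(AC)-P(BC) + P(ABC)
= 1/5+11/30+1/2 - 1/30-1/15-7/30 + 1/30
= 23/30

23/30


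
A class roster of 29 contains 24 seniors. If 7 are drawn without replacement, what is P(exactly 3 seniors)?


P(X=3) = C(24,3)*C(5,4) / C(29,7)
= 2024*5 / 1560780
= 10120/1560780 = 22/3393

22/3393


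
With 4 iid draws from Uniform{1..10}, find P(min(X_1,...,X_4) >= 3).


P(min >= 3) = P(all X_i >= 3) = (P(X_1 >= 3))^4
= (8/10)^4 = (4/5)^4 = 256/625

256/625


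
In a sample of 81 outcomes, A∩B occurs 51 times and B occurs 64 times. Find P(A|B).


P(A|B) = P(A∩B)/P(B) = (51/81)/(64/81) = 51/64

51/64


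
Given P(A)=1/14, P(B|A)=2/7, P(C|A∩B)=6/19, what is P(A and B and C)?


P(A∩B∩C) = P(A) * P(B|A) * P(C|A∩B)
= 1/14 * 2/7 * 6/19
= 1/49 * 6/19 = 6/931

6/931


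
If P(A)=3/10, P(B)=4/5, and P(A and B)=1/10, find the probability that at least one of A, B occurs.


P(A∪B) = P(A) + P(B) - P(A∩B)
= 3/10 + 4/5 - 1/10 = 1

1


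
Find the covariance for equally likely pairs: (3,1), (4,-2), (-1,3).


E[X]=2, E[Y]=2/3, E[XY]=-8/3
Cov(X,Y) = E[XY] - E[X]E[Y] = -8/3 - 2*2/3 = -4

-4


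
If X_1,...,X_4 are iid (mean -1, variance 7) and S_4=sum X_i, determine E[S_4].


E[S_n] = n*E[X_1] = 4*-1 = -4

-4


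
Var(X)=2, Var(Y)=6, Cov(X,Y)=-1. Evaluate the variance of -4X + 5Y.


Var(-4X + 5Y) = (-4)^2*Var(X) + 5^2*Var(Y) + 2*(-4)*5*Cov(X,Y)
= 16*2 + 25*6 - 40*(-1)
= 32 + 150 + 40 = 222

222


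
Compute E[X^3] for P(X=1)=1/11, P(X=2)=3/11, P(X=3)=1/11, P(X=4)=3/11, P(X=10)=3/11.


E[X^3] = sum(g(x)*P(x))
= 1*1/11 + 8*3/11 + 27*1/11 + 64*3/11 + 1000*3/11
= 3244/11

3244/11


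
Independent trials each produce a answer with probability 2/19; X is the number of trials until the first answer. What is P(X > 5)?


P(X > 5) = P(first 5 trials all fail) = (1-p)^5 = (17/19)^5 = 1419857/2476099

1419857/2476099


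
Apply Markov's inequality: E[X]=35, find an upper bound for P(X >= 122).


Markov: P(X >= a) <= E[X]/a
P(X >= 122) <= 35/122

35/122


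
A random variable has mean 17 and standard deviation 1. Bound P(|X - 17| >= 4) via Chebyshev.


k = 4/1 = 4
Chebyshev: P(|X-mu| >= k*sigma) <= 1/k^2 = 1/4^2 = 1/16

1/16


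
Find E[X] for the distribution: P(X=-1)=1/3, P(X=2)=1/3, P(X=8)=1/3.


E[X] = sum(x * P(x))
= -1*1/3 + 2*1/3 + 8*1/3
= 3

3


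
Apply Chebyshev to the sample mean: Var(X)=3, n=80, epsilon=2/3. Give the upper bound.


Var(Xbar) = Var(X)/n = 3/80
Chebyshev: P(|Xbar-mu| >= 2/3) <= Var(Xbar)/(2/3)^2 = (3/80)/(4/9) = 27/320

27/320


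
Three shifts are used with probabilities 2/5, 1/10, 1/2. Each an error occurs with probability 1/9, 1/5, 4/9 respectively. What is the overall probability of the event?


P(A) = P(A|B1)P(B1) + P(A|B2)P(B2) + P(A|B3)P(B3)
= 1/9*2/5 + 1/5*1/10 + 4/9*1/2
= 2/45 + 1/50 + 2/9 = 43/150

43/150


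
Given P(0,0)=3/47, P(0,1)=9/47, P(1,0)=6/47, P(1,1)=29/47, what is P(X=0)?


P(X=0) = P(0,0)+P(0,1) = 3/47 + 9/47 = 12/47

12/47


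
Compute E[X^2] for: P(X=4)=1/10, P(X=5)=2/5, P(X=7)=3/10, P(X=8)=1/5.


E[X^2] = sum(x^2 * P(x))
= 16*1/10 + 25*2/5 + 49*3/10 + 64*1/5
= 391/10

391/10


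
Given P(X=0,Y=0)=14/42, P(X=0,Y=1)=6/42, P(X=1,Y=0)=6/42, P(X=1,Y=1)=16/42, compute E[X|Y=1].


P(Y=1) = 22/42
E[X|Y=1] = (0*6 + 1*16)/22 = 16/22 = 8/11

8/11


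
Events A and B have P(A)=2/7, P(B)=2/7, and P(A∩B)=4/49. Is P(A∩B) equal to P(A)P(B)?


P(A)*P(B) = 2/7*2/7 = 4/49
P(A∩B) = 4/49, which equals P(A)P(B), so independent

Yes, A and B are independent


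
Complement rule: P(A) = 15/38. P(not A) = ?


P(A') = 1 - P(A) = 1 - 15/38 = 23/38

23/38


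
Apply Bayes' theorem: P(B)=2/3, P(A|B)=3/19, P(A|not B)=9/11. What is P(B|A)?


P(A) = P(A|B)P(B) + P(A|B')P(B') = 3/19*2/3 + 9/11*1/3 = 79/209
P(B|A) = P(A|B)P(B)/P(A) = (2/19)/(79/209) = 22/79

22/79


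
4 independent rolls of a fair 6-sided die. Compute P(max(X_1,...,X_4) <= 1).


P(max <= 1) = P(all X_i <= 1) = (P(X_1 <= 1))^4
= (1/6)^4 = 1/1296

1/1296


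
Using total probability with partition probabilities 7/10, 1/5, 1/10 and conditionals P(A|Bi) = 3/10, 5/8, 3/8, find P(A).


P(A) = P(A|B1)P(B1) + P(A|B2)P(B2) + P(A|B3)P(B3)
= 3/10*7/10 + 5/8*1/5 + 3/8*1/10
= 21/100 + 1/8 + 3/80 = 149/400

149/400


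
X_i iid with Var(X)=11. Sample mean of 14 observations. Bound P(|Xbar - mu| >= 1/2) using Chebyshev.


Var(Xbar) = Var(X)/n = 11/14
Chebyshev: P(|Xbar-mu| >= 1/2) <= Var(Xbar)/(1/2)^2 = (11/14)/(1/4) = 22/7
Bound exceeds 1, so trivial bound: 1

1


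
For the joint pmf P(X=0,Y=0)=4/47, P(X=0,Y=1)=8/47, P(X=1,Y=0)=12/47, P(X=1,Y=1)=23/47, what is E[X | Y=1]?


P(Y=1) = 31/47
E[X|Y=1] = (0*8 + 1*23)/31 = 23/31

23/31


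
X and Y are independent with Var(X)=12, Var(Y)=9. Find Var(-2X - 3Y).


Independence => Cov(X,Y)=0
Var(-2X - 3Y) = (-2)^2*Var(X) + (-3)^2*Var(Y)
= 4*12 + 9*9 = 129

129


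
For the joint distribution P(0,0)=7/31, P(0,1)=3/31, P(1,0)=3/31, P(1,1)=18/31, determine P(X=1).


P(X=1) = P(1,0)+P(1,1) = 3/31 + 18/31 = 21/31

21/31


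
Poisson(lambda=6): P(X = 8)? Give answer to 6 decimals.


P(X=8) = e^(-6) * 6^8 / 8!
≈ 0.002478752177 * 1679616 / 40320
≈ 0.103258

0.103258


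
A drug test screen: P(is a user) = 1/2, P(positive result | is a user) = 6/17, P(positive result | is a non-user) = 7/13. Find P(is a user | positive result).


P(A) = P(A|B)P(B) + P(A|B')P(B') = 6/17*1/2 + 7/13*1/2 = 197/442
P(B|A) = P(A|B)P(B)/P(A) = (3/17)/(197/442) = 78/197

78/197


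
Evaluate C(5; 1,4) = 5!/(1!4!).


5! = 120
Denominator: 1!=1 * 4!=24
Coefficient = 120 / 24 = 5

5


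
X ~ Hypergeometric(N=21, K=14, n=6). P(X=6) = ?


P(X=6) = C(14,6)*C(7,0) / C(21,6)
= 3003*1 / 54264
= 3003/54264 = 143/2584

143/2584


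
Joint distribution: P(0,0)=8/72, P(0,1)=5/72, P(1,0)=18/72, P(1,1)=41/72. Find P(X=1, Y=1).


Read from table: P(X=1, Y=1) = 41/72

41/72


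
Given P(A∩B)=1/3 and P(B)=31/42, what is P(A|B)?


P(A|B) = P(A∩B)/P(B) = (14/42)/(31/42) = 14/31

14/31


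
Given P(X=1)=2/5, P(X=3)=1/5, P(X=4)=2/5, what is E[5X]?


E[5X] = sum(g(x)*P(x))
= 5*2/5 + 15*1/5 + 20*2/5
= 13

13


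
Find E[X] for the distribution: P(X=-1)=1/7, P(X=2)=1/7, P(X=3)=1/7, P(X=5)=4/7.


E[X] = sum(x * P(x))
= -1*1/7 + 2*1/7 + 3*1/7 + 5*4/7
= 24/7

24/7


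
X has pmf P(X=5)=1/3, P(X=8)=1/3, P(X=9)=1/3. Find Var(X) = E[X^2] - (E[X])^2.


E[X] = 22/3, E[X^2] = 170/3
Var(X) = E[X^2] - (E[X])^2 = 170/3 - (22/3)^2 = 26/9

26/9


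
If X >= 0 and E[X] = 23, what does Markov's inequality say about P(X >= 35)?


Markov: P(X >= a) <= E[X]/a
P(X >= 35) <= 23/35

23/35


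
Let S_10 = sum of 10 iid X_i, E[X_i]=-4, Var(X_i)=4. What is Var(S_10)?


By independence, Var(S_n) = n*Var(X_1) = 10*4 = 40

40


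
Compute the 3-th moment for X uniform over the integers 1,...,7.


E[X^3] = (1/7) * sum(x^3 for x=1..7)
= 784/7 = 112

112


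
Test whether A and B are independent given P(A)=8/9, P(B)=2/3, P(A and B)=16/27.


P(A)*P(B) = 8/9*2/3 = 16/27
P(A∩B) = 16/27, which equals P(A)P(B), so independent

Yes, A and B are independent


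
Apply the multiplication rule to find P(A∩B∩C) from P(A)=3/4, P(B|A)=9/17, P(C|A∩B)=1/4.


P(A∩B∩C) = P(A) * P(B|A) * P(C|A∩B)
= 3/4 * 9/17 * 1/4
= 27/68 * 1/4 = 27/272

27/272


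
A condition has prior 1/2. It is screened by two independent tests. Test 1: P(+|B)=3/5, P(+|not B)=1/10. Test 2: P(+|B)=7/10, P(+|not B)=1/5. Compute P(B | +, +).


After test 1: P(+) = 3/5*1/2 + 1/10*1/2 = 7/20
P(B|+) = (3/10)/(7/20) = 6/7
After test 2 (use post1 as new prior): P(+) = 7/10*6/7 + 1/5*1/7 = 22/35
P(B|+,+) = (3/5)/(22/35) = 21/22

21/22


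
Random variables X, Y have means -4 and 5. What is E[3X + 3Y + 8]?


E[3X + 3Y + 8] = 3*E[X] + 3*E[Y] + 8
= (3)*(-4) + (3)*(5) + (8)
= -12 + 15 + 8 = 11

11


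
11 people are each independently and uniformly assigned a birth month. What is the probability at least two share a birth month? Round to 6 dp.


P(all different) = prod((12-i)/12 for i=0..10) = 0.000645
P(at least one match) = 1 - 0.000645 = 0.999355

0.999355


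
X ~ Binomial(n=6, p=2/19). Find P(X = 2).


P(X=2) = C(6,2) * p^2 * (1-p)^4
= 15 * 4/361 * 83521/130321
= 5011260/47045881

5011260/47045881


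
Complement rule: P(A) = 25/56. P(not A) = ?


P(A') = 1 - P(A) = 1 - 25/56 = 31/56

31/56


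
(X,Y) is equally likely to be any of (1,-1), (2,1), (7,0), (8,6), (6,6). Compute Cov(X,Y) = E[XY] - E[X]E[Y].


E[X]=24/5, E[Y]=12/5, E[XY]=17
Cov(X,Y) = E[XY] - E[X]E[Y] = 17 - 24/5*12/5 = 137/25

137/25


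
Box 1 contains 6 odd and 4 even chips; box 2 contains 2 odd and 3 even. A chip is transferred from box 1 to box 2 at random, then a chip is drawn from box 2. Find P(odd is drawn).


P(transfer odd) = 6/10 = 3/5; P(transfer even) = 2/5
If odd transferred: Urn II has 3 odd of 6, so P(odd|odd moved) = 1/2
If even transferred: Urn II has 2 odd of 6, so P(odd|even moved) = 1/3
By total probability: P(odd) = 3/5*1/2 + 2/5*1/3 = 13/30

13/30


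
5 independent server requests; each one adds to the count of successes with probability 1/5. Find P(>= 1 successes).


P(at least one) = 1 - P(none)
P(none) = (1 - 1/5)^5 = (4/5)^5 = 1024/3125
P(at least one) = 1 - 1024/3125 = 2101/3125

2101/3125


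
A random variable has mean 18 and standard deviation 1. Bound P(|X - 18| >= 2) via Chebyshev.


k = 2/1 = 2
Chebyshev: P(|X-mu| >= k*sigma) <= 1/k^2 = 1/2^2 = 1/4

1/4


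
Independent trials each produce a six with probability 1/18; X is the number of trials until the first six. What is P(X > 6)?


P(X > 6) = P(first 6 trials all fail) = (1-p)^6 = (17/18)^6 = 24137569/34012224

24137569/34012224


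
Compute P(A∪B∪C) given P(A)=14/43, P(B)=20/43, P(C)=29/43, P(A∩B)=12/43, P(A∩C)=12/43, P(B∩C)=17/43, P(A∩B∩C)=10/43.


P(A∪B∪C) = P(A)+P(B)+P(C) - P(AB)-P(AC)-P(BC) + P(ABC)
= 14/43+20/43+29/43 - 12/43-12/43-17/43 + 10/43
= 32/43

32/43


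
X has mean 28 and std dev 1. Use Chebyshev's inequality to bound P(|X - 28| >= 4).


k = 4/1 = 4
Chebyshev: P(|X-mu| >= k*sigma) <= 1/k^2 = 1/4^2 = 1/16

1/16


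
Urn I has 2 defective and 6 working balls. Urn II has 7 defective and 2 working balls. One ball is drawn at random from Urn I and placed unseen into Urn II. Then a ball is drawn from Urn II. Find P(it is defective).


P(transfer defective) = 2/8 = 1/4; P(transfer working) = 3/4
If defective transferred: Urn II has 8 defective of 10, so P(defective|defective moved) = 4/5
If working transferred: Urn II has 7 defective of 10, so P(defective|working moved) = 7/10
By total probability: P(defective) = 1/4*4/5 + 3/4*7/10 = 29/40

29/40


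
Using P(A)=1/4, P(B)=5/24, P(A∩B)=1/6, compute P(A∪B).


P(A∪B) = P(A) + P(B) - P(A∩B)
= 1/4 + 5/24 - 1/6 = 7/24

7/24


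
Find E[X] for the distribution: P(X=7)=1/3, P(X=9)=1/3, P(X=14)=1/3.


E[X] = sum(x * P(x))
= 7*1/3 + 9*1/3 + 14*1/3
= 10

10


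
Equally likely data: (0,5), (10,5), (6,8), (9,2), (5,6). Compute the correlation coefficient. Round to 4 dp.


Cov(X,Y) = -2.0000, Var(X) = 12.4000, Var(Y) = 3.7600
rho = Cov/(sqrt(VarX)*sqrt(VarY)) = -0.2929

-0.2929


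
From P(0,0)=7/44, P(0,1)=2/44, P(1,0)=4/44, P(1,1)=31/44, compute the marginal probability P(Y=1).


P(Y=1) = P(0,1)+P(1,1) = 2/44 + 31/44 = 33/44 = 3/4

3/4


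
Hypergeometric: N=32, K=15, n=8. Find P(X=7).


P(X=7) = C(15,7)*C(17,1) / C(32,8)
= 6435*17 / 10518300
= 109395/10518300 = 187/17980

187/17980


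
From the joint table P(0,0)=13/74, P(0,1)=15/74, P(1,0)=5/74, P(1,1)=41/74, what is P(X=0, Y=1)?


Read from table: P(X=0, Y=1) = 15/74

15/74


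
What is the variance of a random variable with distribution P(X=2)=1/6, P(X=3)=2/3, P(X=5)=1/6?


E[X] = 19/6, E[X^2] = 65/6
Var(X) = E[X^2] - (E[X])^2 = 65/6 - (19/6)^2 = 29/36

29/36


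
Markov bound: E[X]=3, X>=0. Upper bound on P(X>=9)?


Markov: P(X >= a) <= E[X]/a
P(X >= 9) <= 3/9 = 1/3

1/3


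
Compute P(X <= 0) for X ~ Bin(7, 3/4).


P(X<=0) = P(X=0)
= 1/16384
= 1/16384

1/16384


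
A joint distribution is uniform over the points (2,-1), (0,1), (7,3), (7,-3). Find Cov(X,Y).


E[X]=4, E[Y]=0, E[XY]=-1/2
Cov(X,Y) = E[XY] - E[X]E[Y] = -1/2 - 4*0 = -1/2

-1/2


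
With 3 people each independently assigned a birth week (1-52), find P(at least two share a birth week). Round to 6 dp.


P(all different) = prod((52-i)/52 for i=0..2) = 0.943047
P(at least one match) = 1 - 0.943047 = 0.056953

0.056953


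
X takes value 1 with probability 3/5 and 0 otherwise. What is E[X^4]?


For Bernoulli: X in {0,1}
E[X^4] = 0^4*(1-3/5) + 1^4*3/5 = 3/5

3/5


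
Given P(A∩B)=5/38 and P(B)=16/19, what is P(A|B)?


P(A|B) = P(A∩B)/P(B) = (5/38)/(32/38) = 5/32

5/32


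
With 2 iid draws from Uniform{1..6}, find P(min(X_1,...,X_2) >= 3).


P(min >= 3) = P(all X_i >= 3) = (P(X_1 >= 3))^2
= (4/6)^2 = (2/3)^2 = 4/9

4/9


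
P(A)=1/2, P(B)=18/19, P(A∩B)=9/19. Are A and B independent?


P(A)*P(B) = 1/2*18/19 = 9/19
P(A∩B) = 9/19, which equals P(A)P(B), so independent

Yes, A and B are independent


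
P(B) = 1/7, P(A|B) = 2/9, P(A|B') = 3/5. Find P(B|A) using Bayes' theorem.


P(A) = P(A|B)P(B) + P(A|B')P(B') = 2/9*1/7 + 3/5*6/7 = 172/315
P(B|A) = P(A|B)P(B)/P(A) = (2/63)/(172/315) = 5/86

5/86


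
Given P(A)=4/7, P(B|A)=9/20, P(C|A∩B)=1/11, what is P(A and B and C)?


P(A∩B∩C) = P(A) * P(B|A) * P(C|A∩B)
= 4/7 * 9/20 * 1/11
= 9/35 * 1/11 = 9/385

9/385


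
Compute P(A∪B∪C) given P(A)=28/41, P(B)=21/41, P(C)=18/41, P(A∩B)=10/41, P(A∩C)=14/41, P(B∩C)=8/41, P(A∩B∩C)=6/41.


P(A∪B∪C) = P(A)+P(B)+P(C) - P(AB)-P(AC)-P(BC) + P(ABC)
= 28/41+21/41+18/41 - 10/41-14/41-8/41 + 6/41
= 1

1


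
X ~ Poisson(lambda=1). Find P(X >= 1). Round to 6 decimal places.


P(X>=1) = 1 - P(X<=0) = 1 - (e^(-1)*1^0/0!)
≈ 1 - 0.3678794412 = 0.6321205588
≈ 0.632121

0.632121


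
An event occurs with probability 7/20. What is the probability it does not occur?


P(A') = 1 - P(A) = 1 - 7/20 = 13/20

13/20


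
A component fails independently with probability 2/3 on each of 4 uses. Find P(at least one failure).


P(at least one) = 1 - P(none)
P(none) = (1 - 2/3)^4 = (1/3)^4 = 1/81
P(at least one) = 1 - 1/81 = 80/81

80/81


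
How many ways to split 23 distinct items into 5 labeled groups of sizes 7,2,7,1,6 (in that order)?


23! = 25852016738884976640000
Denominator: 7!=5040 * 2!=2 * 7!=5040 * 1!=1 * 6!=720
Coefficient = 25852016738884976640000 / 36578304000 = 706758212160

706758212160


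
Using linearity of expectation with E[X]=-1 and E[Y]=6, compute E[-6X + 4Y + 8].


E[-6X + 4Y + 8] = -6*E[X] + 4*E[Y] + 8
= (-6)*(-1) + (4)*(6) + (8)
= 6 + 24 + 8 = 38

38


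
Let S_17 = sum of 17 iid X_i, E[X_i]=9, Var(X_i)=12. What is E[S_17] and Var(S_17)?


E[S_n] = n*mu = 17*9 = 153
Var(S_n) = n*sigma^2 = 17*12 = 204

E[S_17]=153, Var(S_17)=204


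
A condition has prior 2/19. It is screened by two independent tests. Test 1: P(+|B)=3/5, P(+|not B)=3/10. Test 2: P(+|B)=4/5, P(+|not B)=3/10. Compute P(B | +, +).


After test 1: P(+) = 3/5*2/19 + 3/10*17/19 = 63/190
P(B|+) = (6/95)/(63/190) = 4/21
After test 2 (use post1 as new prior): P(+) = 4/5*4/21 + 3/10*17/21 = 83/210
P(B|+,+) = (16/105)/(83/210) = 32/83

32/83


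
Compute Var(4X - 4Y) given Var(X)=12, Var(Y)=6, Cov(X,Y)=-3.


Var(4X - 4Y) = 4^2*Var(X) + (-4)^2*Var(Y) + 2*4*(-4)*Cov(X,Y)
= 16*12 + 16*6 - 32*(-3)
= 192 + 96 + 96 = 384

384


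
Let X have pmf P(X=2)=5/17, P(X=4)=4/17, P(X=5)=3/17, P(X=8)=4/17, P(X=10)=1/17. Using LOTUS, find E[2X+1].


E[2X+1] = sum(g(x)*P(x))
= 5*5/17 + 9*4/17 + 11*3/17 + 17*4/17 + 21*1/17
= 183/17

183/17


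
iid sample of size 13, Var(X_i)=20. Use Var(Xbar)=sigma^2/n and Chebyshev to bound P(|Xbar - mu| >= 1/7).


Var(Xbar) = Var(X)/n = 20/13
Chebyshev: P(|Xbar-mu| >= 1/7) <= Var(Xbar)/(1/7)^2 = (20/13)/(1/49) = 980/13
Bound exceeds 1, so trivial bound: 1

1


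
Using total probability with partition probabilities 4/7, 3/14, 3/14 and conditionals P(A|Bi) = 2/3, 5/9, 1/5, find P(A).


P(A) = P(A|B1)P(B1) + P(A|B2)P(B2) + P(A|B3)P(B3)
= 2/3*4/7 + 5/9*3/14 + 1/5*3/14
= 8/21 + 5/42 + 3/70 = 19/35

19/35


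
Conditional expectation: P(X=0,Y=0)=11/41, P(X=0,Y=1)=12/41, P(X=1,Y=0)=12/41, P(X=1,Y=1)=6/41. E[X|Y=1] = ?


P(Y=1) = 18/41
E[X|Y=1] = (0*12 + 1*6)/18 = 6/18 = 1/3

1/3


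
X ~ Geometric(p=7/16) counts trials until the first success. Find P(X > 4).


P(X > 4) = P(first 4 trials all fail) = (1-p)^4 = (9/16)^4 = 6561/65536

6561/65536


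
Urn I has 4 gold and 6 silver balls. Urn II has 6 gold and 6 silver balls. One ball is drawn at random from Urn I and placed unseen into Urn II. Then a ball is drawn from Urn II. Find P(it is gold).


P(transfer gold) = 4/10 = 2/5; P(transfer silver) = 3/5
If gold transferred: Urn II has 7 gold of 13, so P(gold|gold moved) = 7/13
If silver transferred: Urn II has 6 gold of 13, so P(gold|silver moved) = 6/13
By total probability: P(gold) = 2/5*7/13 + 3/5*6/13 = 32/65

32/65


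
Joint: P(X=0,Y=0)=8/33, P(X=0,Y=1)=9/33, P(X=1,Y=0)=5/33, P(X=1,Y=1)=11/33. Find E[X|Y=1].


P(Y=1) = 20/33
E[X|Y=1] = (0*9 + 1*11)/20 = 11/20

11/20


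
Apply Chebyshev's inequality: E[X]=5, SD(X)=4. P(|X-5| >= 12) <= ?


k = 12/4 = 3
Chebyshev: P(|X-mu| >= k*sigma) <= 1/k^2 = 1/3^2 = 1/9

1/9


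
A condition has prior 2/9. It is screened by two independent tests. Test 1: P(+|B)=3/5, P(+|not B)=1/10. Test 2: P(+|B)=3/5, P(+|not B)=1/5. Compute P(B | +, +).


After test 1: P(+) = 3/5*2/9 + 1/10*7/9 = 19/90
P(B|+) = (2/15)/(19/90) = 12/19
After test 2 (use post1 as new prior): P(+) = 3/5*12/19 + 1/5*7/19 = 43/95
P(B|+,+) = (36/95)/(43/95) = 36/43

36/43


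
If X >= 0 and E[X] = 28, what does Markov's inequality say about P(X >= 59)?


Markov: P(X >= a) <= E[X]/a
P(X >= 59) <= 28/59

28/59


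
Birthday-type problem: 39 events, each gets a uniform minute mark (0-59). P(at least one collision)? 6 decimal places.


P(all different) = prod((60-i)/60 for i=0..38) = 0.000000
P(at least one match) = 1 - 0.000000 = 1.000000

1.000000


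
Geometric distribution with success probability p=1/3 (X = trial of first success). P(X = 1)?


P(X=1) = (1-p)^0 * p = (2/3)^0 * 1/3
= 1 * 1/3 = 1/3

1/3


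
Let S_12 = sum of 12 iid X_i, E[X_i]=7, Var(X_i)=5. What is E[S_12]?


E[S_n] = n*E[X_1] = 12*7 = 84

84


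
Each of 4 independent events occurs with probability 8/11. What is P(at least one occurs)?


P(at least one) = 1 - P(none)
P(none) = (1 - 8/11)^4 = (3/11)^4 = 81/14641
P(at least one) = 1 - 81/14641 = 14560/14641

14560/14641


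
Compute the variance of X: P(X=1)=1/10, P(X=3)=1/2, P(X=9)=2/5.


E[X] = 26/5, E[X^2] = 37
Var(X) = E[X^2] - (E[X])^2 = 37 - (26/5)^2 = 249/25

249/25


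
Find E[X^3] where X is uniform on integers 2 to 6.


E[X^3] = (1/5) * sum(x^3 for x=2..6)
= 440/5 = 88

88


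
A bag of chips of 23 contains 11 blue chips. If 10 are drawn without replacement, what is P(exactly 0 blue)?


P(X=0) = C(11,0)*C(12,10) / C(23,10)
= 1*66 / 1144066
= 66/1144066 = 3/52003

3/52003


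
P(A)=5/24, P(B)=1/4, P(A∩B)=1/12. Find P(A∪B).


P(A∪B) = P(A) + P(B) - P(A∩B)
= 5/24 + 1/4 - 1/12 = 3/8

3/8


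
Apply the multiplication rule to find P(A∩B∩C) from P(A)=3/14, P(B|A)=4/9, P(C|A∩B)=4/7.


P(A∩B∩C) = P(A) * P(B|A) * P(C|A∩B)
= 3/14 * 4/9 * 4/7
= 2/21 * 4/7 = 8/147

8/147


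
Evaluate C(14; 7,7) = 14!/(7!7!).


14! = 87178291200
Denominator: 7!=5040 * 7!=5040
Coefficient = 87178291200 / 25401600 = 3432

3432


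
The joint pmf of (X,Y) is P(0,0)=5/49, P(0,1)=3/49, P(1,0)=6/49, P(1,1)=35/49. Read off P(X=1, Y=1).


Read from table: P(X=1, Y=1) = 35/49 = 5/7

5/7


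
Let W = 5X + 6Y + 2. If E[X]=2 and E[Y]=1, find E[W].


E[5X + 6Y + 2] = 5*E[X] + 6*E[Y] + 2
= (5)*(2) + (6)*(1) + (2)
= 10 + 6 + 2 = 18

18


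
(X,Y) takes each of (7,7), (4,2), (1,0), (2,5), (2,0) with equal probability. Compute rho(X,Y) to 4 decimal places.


Cov(X,Y) = 4.4400, Var(X) = 4.5600, Var(Y) = 7.7600
rho = Cov/(sqrt(VarX)*sqrt(VarY)) = 0.7464

0.7464


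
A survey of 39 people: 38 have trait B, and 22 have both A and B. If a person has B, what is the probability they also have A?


P(A|B) = P(A∩B)/P(B) = (22/39)/(38/39) = 22/38 = 11/19

11/19


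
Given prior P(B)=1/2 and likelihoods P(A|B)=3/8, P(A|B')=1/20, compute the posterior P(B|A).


P(A) = P(A|B)P(B) + P(A|B')P(B') = 3/8*1/2 + 1/20*1/2 = 17/80
P(B|A) = P(A|B)P(B)/P(A) = (3/16)/(17/80) = 15/17

15/17


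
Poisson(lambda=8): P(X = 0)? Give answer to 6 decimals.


P(X=0) = e^(-8) * 8^0 / 0!
≈ 0.0003354626279 * 1 / 1
≈ 0.000335

0.000335


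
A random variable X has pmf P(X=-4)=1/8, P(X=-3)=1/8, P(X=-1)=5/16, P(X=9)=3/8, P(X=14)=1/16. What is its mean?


E[X] = sum(x * P(x))
= -4*1/8 - 3*1/8 - 1*5/16 + 9*3/8 + 14*1/16
= 49/16

49/16


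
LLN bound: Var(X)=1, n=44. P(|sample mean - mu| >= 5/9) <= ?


Var(Xbar) = Var(X)/n = 1/44
Chebyshev: P(|Xbar-mu| >= 5/9) <= Var(Xbar)/(5/9)^2 = (1/44)/(25/81) = 81/1100

81/1100


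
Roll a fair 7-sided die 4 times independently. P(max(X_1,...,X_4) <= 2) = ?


P(max <= 2) = P(all X_i <= 2) = (P(X_1 <= 2))^4
= (2/7)^4 = 16/2401

16/2401


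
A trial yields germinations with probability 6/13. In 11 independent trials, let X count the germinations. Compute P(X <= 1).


P(X<=1) = P(X=0) + P(X=1)
= 1977326743/1792160394037 + 18643366434/1792160394037
= 20620693177/1792160394037

20620693177/1792160394037


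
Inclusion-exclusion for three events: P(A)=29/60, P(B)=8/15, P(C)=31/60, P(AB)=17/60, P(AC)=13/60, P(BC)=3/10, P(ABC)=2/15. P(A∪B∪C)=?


P(A∪B∪C) = P(A)+P(B)+P(C) - P(AB)-P(AC)-P(BC) + P(ABC)
= 29/60+8/15+31/60 - 17/60-13/60-3/10 + 2/15
= 13/15

13/15


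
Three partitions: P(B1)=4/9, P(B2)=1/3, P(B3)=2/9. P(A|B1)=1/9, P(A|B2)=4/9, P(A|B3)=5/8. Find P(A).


P(A) = P(A|B1)P(B1) + P(A|B2)P(B2) + P(A|B3)P(B3)
= 1/9*4/9 + 4/9*1/3 + 5/8*2/9
= 4/81 + 4/27 + 5/36 = 109/324

109/324


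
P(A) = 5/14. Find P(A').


P(A') = 1 - P(A) = 1 - 5/14 = 9/14

9/14


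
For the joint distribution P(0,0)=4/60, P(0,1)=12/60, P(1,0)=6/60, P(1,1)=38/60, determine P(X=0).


P(X=0) = P(0,0)+P(0,1) = 4/60 + 12/60 = 16/60 = 4/15

4/15


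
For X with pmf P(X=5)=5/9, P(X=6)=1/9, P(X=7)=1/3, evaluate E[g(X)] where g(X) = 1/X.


E[1/X] = sum(g(x)*P(x))
= 1/5*5/9 + 1/6*1/9 + 1/7*1/3
= 67/378

67/378


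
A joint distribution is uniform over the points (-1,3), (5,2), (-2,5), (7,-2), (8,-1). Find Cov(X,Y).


E[X]=17/5, E[Y]=7/5, E[XY]=-5
Cov(X,Y) = E[XY] - E[X]E[Y] = -5 - 17/5*7/5 = -244/25

-244/25


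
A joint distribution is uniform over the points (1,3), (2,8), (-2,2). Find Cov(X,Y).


E[X]=1/3, E[Y]=13/3, E[XY]=5
Cov(X,Y) = E[XY] - E[X]E[Y] = 5 - 1/3*13/3 = 32/9

32/9


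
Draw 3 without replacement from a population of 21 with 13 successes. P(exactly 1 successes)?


P(X=1) = C(13,1)*C(8,2) / C(21,3)
= 13*28 / 1330
= 364/1330 = 26/95

26/95


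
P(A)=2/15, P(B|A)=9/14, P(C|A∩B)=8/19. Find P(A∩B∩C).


P(A∩B∩C) = P(A) * P(B|A) * P(C|A∩B)
= 2/15 * 9/14 * 8/19
= 3/35 * 8/19 = 24/665

24/665


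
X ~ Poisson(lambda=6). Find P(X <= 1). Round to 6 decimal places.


P(X<=1) = e^(-6)*6^0/0! + e^(-6)*6^1/1!
≈ 0.0024787522 + 0.0148725131
= 0.0173512653
≈ 0.017351

0.017351


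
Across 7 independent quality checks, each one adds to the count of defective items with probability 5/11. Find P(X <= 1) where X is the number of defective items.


P(X<=1) = P(X=0) + P(X=1)
= 279936/19487171 + 1632960/19487171
= 1912896/19487171

1912896/19487171


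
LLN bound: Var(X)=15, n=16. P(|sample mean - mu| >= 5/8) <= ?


Var(Xbar) = Var(X)/n = 15/16
Chebyshev: P(|Xbar-mu| >= 5/8) <= Var(Xbar)/(5/8)^2 = (15/16)/(25/64) = 12/5
Bound exceeds 1, so trivial bound: 1

1


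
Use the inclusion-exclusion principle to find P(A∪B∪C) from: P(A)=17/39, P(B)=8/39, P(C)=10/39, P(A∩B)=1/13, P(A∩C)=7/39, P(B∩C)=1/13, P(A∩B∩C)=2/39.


P(A∪B∪C) = P(A)+P(B)+P(C) - P(AB)-P(AC)-P(BC) + P(ABC)
= 17/39+8/39+10/39 - 1/13-7/39-1/13 + 2/39
= 8/13

8/13


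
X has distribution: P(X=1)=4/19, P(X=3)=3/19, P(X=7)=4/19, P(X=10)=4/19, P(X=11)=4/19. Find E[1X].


E[1X] = sum(g(x)*P(x))
= 1*4/19 + 3*3/19 + 7*4/19 + 10*4/19 + 11*4/19
= 125/19

125/19


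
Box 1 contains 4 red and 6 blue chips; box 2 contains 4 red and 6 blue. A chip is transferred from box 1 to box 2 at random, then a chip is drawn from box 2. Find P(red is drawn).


P(transfer red) = 4/10 = 2/5; P(transfer blue) = 3/5
If red transferred: Urn II has 5 red of 11, so P(red|red moved) = 5/11
If blue transferred: Urn II has 4 red of 11, so P(red|blue moved) = 4/11
By total probability: P(red) = 2/5*5/11 + 3/5*4/11 = 2/5

2/5


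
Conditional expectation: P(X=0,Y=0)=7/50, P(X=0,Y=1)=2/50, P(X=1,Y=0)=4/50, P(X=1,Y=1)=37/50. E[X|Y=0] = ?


P(Y=0) = 11/50
E[X|Y=0] = (0*7 + 1*4)/11 = 4/11

4/11


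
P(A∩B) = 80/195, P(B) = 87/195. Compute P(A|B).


P(A|B) = P(A∩B)/P(B) = (80/195)/(87/195) = 80/87

80/87


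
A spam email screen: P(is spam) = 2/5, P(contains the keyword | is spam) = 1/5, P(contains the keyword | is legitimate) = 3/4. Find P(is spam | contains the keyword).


P(A) = P(A|B)P(B) + P(A|B')P(B') = 1/5*2/5 + 3/4*3/5 = 53/100
P(B|A) = P(A|B)P(B)/P(A) = (2/25)/(53/100) = 8/53

8/53


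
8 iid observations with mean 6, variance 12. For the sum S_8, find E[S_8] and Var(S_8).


E[S_n] = n*mu = 8*6 = 48
Var(S_n) = n*sigma^2 = 8*12 = 96

E[S_8]=48, Var(S_8)=96


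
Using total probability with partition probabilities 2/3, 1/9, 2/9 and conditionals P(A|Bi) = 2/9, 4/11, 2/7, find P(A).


P(A) = P(A|B1)P(B1) + P(A|B2)P(B2) + P(A|B3)P(B3)
= 2/9*2/3 + 4/11*1/9 + 2/7*2/9
= 4/27 + 4/99 + 4/63 = 524/2079

524/2079


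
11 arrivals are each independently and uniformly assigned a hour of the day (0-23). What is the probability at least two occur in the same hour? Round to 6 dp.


P(all different) = prod((24-i)/24 for i=0..10) = 0.065479
P(at least one match) = 1 - 0.065479 = 0.934521

0.934521


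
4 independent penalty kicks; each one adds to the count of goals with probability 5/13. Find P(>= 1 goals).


P(at least one) = 1 - P(none)
P(none) = (1 - 5/13)^4 = (8/13)^4 = 4096/28561
P(at least one) = 1 - 4096/28561 = 24465/28561

24465/28561


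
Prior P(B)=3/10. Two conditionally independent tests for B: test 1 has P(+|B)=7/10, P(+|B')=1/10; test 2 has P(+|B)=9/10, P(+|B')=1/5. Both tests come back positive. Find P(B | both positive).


After test 1: P(+) = 7/10*3/10 + 1/10*7/10 = 7/25
P(B|+) = (21/100)/(7/25) = 3/4
After test 2 (use post1 as new prior): P(+) = 9/10*3/4 + 1/5*1/4 = 29/40
P(B|+,+) = (27/40)/(29/40) = 27/29

27/29


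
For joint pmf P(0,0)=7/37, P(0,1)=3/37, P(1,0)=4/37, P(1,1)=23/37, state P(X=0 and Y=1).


Read from table: P(X=0, Y=1) = 3/37

3/37


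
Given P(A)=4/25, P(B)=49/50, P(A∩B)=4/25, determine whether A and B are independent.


P(A)*P(B) = 4/25*49/50 = 98/625
P(A∩B) = 4/25 != 98/625, so not independent

No, A and B are not independent


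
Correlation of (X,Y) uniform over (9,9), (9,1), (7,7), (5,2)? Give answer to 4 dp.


Cov(X,Y) = 1.6250, Var(X) = 2.7500, Var(Y) = 11.1875
rho = Cov/(sqrt(VarX)*sqrt(VarY)) = 0.2930

0.2930


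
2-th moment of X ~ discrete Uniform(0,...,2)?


E[X^2] = (1/3) * sum(x^2 for x=0..2)
= 5/3

5/3


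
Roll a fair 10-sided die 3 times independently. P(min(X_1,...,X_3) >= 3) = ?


P(min >= 3) = P(all X_i >= 3) = (P(X_1 >= 3))^3
= (8/10)^3 = (4/5)^3 = 64/125

64/125


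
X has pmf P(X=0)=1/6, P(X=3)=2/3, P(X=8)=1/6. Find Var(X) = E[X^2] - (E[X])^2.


E[X] = 10/3, E[X^2] = 50/3
Var(X) = E[X^2] - (E[X])^2 = 50/3 - (10/3)^2 = 50/9

50/9


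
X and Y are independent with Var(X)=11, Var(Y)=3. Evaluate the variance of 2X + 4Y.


Independence => Cov(X,Y)=0
Var(2X + 4Y) = 2^2*Var(X) + 4^2*Var(Y)
= 4*11 + 16*3 = 92

92


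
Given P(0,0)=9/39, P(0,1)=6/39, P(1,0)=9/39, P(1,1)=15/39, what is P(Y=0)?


P(Y=0) = P(0,0)+P(1,0) = 9/39 + 9/39 = 18/39 = 6/13

6/13


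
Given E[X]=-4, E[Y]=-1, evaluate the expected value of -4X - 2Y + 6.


E[-4X - 2Y + 6] = -4*E[X] - 2*E[Y] + 6
= (-4)*(-4) + (-2)*(-1) + (6)
= 16 + 2 + 6 = 24

24


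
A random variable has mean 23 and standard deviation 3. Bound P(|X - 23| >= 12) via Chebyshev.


k = 12/3 = 4
Chebyshev: P(|X-mu| >= k*sigma) <= 1/k^2 = 1/4^2 = 1/16

1/16


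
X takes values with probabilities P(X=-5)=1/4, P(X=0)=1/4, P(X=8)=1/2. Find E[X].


E[X] = sum(x * P(x))
= -5*1/4 + 0*1/4 + 8*1/2
= 11/4

11/4


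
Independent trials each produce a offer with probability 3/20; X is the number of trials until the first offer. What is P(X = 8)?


P(X=8) = (1-p)^7 * p = (17/20)^7 * 3/20
= 410338673/1280000000 * 3/20 = 1231016019/25600000000

1231016019/25600000000


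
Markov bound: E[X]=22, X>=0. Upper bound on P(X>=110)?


Markov: P(X >= a) <= E[X]/a
P(X >= 110) <= 22/110 = 1/5

1/5


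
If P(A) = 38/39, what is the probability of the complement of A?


P(A') = 1 - P(A) = 1 - 38/39 = 1/39

1/39


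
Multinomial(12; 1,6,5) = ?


12! = 479001600
Denominator: 1!=1 * 6!=720 * 5!=120
Coefficient = 479001600 / 86400 = 5544

5544


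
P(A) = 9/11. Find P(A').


P(A') = 1 - P(A) = 1 - 9/11 = 2/11

2/11


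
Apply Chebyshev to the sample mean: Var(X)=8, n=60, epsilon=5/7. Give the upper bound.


Var(Xbar) = Var(X)/n = 8/60
Chebyshev: P(|Xbar-mu| >= 5/7) <= Var(Xbar)/(5/7)^2 = (2/15)/(25/49) = 98/375

98/375


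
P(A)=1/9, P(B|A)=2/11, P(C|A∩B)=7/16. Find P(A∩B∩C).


P(A∩B∩C) = P(A) * P(B|A) * P(C|A∩B)
= 1/9 * 2/11 * 7/16
= 2/99 * 7/16 = 7/792

7/792


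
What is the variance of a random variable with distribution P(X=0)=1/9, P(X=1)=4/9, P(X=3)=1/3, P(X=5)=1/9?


E[X] = 2, E[X^2] = 56/9
Var(X) = E[X^2] - (E[X])^2 = 56/9 - (2)^2 = 20/9

20/9
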